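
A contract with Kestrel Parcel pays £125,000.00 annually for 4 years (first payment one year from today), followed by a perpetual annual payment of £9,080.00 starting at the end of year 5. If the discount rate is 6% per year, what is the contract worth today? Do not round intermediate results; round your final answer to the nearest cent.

PV of 4-year annuity: £125,000.00 × [1 − (1+0.06)^−4] / 0.06 = 433138.20159
Perpetuity value at year 4: £9,080.00 / 0.06 = 151333.33333
PV of perpetuity: 151333.33333 / (1+0.06)^4 = 119870.17437
Total PV = 433138.20159 + 119870.17437 = 553008.37596

£553008.38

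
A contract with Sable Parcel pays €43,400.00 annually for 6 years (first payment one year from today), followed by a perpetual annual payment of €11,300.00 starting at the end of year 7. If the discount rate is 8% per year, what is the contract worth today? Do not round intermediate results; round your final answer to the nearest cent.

PV of 6-year annuity: €43,400.00 × [1 − (1+0.08)^−6] / 0.08 = 200632.97742
Perpetuity value at year 6: €11,300.00 / 0.08 = 141250.00000
PV of perpetuity: 141250.00000 / (1+0.08)^6 = 89011.45980
Total PV = 200632.97742 + 89011.45980 = 289644.43721

€289644.44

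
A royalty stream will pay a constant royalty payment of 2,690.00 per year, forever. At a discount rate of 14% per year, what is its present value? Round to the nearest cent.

19214.29

Level perpetuity: PV = C / r = 2,690.00 / 0.14 = 19,214.29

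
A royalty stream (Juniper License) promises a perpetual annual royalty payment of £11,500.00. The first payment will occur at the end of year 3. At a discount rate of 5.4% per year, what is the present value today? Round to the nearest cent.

Value at end of year 2: C / r = £11,500.00 / 0.054 = £212,962.9630
Discount to today: PV = £212,962.9630 / (1 + 0.054)^2 = £212,962.9630 / 1.110916 = £191,700.33

£191700.33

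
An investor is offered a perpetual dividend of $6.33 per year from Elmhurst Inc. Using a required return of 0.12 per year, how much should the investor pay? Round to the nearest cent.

Level perpetuity: PV = C / r = $6.33 / 0.12 = $52.75

$52.75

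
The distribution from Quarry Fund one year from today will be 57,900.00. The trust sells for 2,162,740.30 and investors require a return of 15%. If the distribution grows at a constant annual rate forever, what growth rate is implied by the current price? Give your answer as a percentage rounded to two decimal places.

P = D₁/(r−g) ⇒ g = r − D₁/P = 0.15 − 57,900.00/2,162,740.30 = 0.123228

12.32%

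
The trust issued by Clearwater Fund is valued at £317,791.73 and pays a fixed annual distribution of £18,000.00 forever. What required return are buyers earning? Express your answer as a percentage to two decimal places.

5.66%

P = C/r ⇒ r = C/P = £18,000.00/£317,791.73 = 0.056641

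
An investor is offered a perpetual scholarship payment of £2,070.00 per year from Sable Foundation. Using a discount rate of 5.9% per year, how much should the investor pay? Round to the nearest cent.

Level perpetuity: PV = C / r = £2,070.00 / 0.059 = £35,084.75

£35084.75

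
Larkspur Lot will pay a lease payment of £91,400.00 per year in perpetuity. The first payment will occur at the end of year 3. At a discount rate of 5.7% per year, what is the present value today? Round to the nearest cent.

Value at end of year 2: C / r = £91,400.00 / 0.057 = £1,603,508.7719
Discount to today: PV = £1,603,508.7719 / (1 + 0.057)^2 = £1,603,508.7719 / 1.117249 = £1,435,229.54

£1435229.54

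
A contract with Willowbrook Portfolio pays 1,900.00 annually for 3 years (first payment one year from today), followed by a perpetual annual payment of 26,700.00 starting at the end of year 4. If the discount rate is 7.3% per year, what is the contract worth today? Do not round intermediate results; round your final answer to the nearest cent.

PV of 3-year annuity: 1,900.00 × [1 − (1+0.073)^−3] / 0.073 = 4958.99630
Perpetuity value at year 3: 26,700.00 / 0.073 = 365753.42466
PV of perpetuity: 365753.42466 / (1+0.073)^3 = 296066.47662
Total PV = 4958.99630 + 296066.47662 = 301025.47292

301025.47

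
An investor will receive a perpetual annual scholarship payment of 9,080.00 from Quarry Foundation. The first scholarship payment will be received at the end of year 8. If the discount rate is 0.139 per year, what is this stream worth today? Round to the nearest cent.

26266.67

Value at end of year 7: C / r = 9,080.00 / 0.139 = 65,323.7410
Discount to today: PV = 65,323.7410 / (1 + 0.139)^7 = 65,323.7410 / 2.486944 = 26,266.67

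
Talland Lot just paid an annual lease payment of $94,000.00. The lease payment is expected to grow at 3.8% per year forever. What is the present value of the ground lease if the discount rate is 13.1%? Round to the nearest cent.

$1049161.29

D₁ = D₀ × (1 + g) = $94,000.00 × 1.038 = $97,572.0000
Growing perpetuity: P = D₁ / (r − g) = $97,572.0000 / (0.131 − 0.038) = $1,049,161.29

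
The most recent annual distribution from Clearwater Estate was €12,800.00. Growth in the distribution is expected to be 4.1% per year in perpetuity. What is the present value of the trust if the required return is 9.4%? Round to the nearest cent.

€251411.32

D₁ = D₀ × (1 + g) = €12,800.00 × 1.041 = €13,324.8000
Growing perpetuity: P = D₁ / (r − g) = €13,324.8000 / (0.094 − 0.041) = €251,411.32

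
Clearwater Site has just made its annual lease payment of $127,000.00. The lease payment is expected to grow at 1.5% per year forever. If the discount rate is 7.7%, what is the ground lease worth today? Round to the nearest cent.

D₁ = D₀ × (1 + g) = $127,000.00 × 1.015 = $128,905.0000
Growing perpetuity: P = D₁ / (r − g) = $128,905.0000 / (0.077 − 0.015) = $2,079,112.90

$2079112.90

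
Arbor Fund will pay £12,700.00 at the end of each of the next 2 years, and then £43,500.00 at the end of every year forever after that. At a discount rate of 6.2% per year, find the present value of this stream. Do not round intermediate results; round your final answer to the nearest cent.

£645302.28

PV of 2-year annuity: £12,700.00 × [1 − (1+0.062)^−2] / 0.062 = 23218.99128
Perpetuity value at year 2: £43,500.00 / 0.062 = 701612.90323
PV of perpetuity: 701612.90323 / (1+0.062)^2 = 622083.28743
Total PV = 23218.99128 + 622083.28743 = 645302.27871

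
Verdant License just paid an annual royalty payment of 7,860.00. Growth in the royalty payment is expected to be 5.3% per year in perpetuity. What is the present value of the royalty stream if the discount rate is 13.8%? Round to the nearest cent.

D₁ = D₀ × (1 + g) = 7,860.00 × 1.053 = 8,276.5800
Growing perpetuity: P = D₁ / (r − g) = 8,276.5800 / (0.138 − 0.053) = 97,371.53

97371.53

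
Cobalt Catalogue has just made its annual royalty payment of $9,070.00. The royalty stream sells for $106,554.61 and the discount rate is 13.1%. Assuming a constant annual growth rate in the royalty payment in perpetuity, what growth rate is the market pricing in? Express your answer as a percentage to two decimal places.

4.23%

P = D₀(1+g)/(r−g) ⇒ P(r−g) = D₀(1+g) ⇒ g(P+D₀) = P·r − D₀
g = (P·r − D₀)/(P + D₀) = ($106,554.61×0.131 − $9,070.00) / ($106,554.61 + $9,070.00) = 0.042280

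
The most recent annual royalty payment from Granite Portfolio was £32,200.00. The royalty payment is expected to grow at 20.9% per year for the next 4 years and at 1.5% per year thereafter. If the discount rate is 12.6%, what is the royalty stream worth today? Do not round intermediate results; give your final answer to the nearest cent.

D_1 = 38929.80000
D_2 = 47066.12820
D_3 = 56902.94899
D_4 = 68795.66533
Terminal value at year 4: TV = D_4×(1+g_2)/(r−g_2) = 69827.60031/0.111 = 629077.48030
P_0 = D_1/(1+r)^1 + D_2/(1+r)^2 + D_3/(1+r)^3 + D_4/(1+r)^4 + TV/(1+r)^4
    = 34573.53464 + 37122.02786 + 39858.37628 + 42796.42710 + 391336.69829 = 545687.06417

£545687.06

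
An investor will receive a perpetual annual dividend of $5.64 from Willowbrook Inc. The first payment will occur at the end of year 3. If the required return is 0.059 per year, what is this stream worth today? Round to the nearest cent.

$85.24

Value at end of year 2: C / r = $5.64 / 0.059 = $95.5932
Discount to today: PV = $95.5932 / (1 + 0.059)^2 = $95.5932 / 1.121481 = $85.24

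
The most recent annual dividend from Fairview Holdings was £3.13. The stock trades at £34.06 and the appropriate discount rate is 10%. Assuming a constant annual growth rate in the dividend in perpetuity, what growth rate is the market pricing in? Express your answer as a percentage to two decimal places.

0.74%

P = D₀(1+g)/(r−g) ⇒ P(r−g) = D₀(1+g) ⇒ g(P+D₀) = P·r − D₀
g = (P·r − D₀)/(P + D₀) = (£34.06×0.1 − £3.13) / (£34.06 + £3.13) = 0.007421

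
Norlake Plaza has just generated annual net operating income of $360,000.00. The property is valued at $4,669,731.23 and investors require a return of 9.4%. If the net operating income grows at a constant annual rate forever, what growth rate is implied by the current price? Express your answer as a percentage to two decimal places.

1.57%

P = D₀(1+g)/(r−g) ⇒ P(r−g) = D₀(1+g) ⇒ g(P+D₀) = P·r − D₀
g = (P·r − D₀)/(P + D₀) = ($4,669,731.23×0.094 − $360,000.00) / ($4,669,731.23 + $360,000.00) = 0.015698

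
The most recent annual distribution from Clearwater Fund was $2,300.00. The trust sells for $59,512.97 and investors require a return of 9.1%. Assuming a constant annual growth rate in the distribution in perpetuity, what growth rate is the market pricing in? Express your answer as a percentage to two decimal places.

5.04%

P = D₀(1+g)/(r−g) ⇒ P(r−g) = D₀(1+g) ⇒ g(P+D₀) = P·r − D₀
g = (P·r − D₀)/(P + D₀) = ($59,512.97×0.091 − $2,300.00) / ($59,512.97 + $2,300.00) = 0.050405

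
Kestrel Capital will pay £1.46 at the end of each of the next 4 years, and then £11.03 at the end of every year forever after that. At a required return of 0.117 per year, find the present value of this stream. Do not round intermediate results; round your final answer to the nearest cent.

PV of 4-year annuity: £1.46 × [1 − (1+0.117)^−4] / 0.117 = 4.46270
Perpetuity value at year 4: £11.03 / 0.117 = 94.27350
PV of perpetuity: 94.27350 / (1+0.117)^4 = 60.55876
Total PV = 4.46270 + 60.55876 = 65.02145

£65.02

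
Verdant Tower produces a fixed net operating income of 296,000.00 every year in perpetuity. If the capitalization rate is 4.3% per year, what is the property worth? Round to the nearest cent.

6883720.93

Level perpetuity: PV = C / r = 296,000.00 / 0.043 = 6,883,720.93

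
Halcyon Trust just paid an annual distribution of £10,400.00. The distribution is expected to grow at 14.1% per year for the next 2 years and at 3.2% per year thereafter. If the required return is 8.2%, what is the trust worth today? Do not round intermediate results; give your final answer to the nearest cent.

D_1 = 11866.40000
D_2 = 13539.56240
Terminal value at year 2: TV = D_2×(1+g_2)/(r−g_2) = 13972.82840/0.05 = 279456.56794
P_0 = D_1/(1+r)^1 + D_2/(1+r)^2 + TV/(1+r)^2
    = 10967.09797 + 11565.11902 + 238704.05658 = 261236.27357

£261236.27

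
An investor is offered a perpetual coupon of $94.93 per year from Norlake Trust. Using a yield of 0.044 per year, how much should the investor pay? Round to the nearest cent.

Level perpetuity: PV = C / r = $94.93 / 0.044 = $2,157.50

$2157.50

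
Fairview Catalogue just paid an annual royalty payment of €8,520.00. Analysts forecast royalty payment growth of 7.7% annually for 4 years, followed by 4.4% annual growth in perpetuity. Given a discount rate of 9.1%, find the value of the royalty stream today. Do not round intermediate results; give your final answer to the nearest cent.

D_1 = 9176.04000
D_2 = 9882.59508
D_3 = 10643.55490
D_4 = 11463.10863
Terminal value at year 4: TV = D_4×(1+g_2)/(r−g_2) = 11967.48541/0.047 = 254627.34911
P_0 = D_1/(1+r)^1 + D_2/(1+r)^2 + D_3/(1+r)^3 + D_4/(1+r)^4 + TV/(1+r)^4
    = 8410.66911 + 8302.74118 + 8196.19822 + 8091.02244 + 179723.98779 = 212724.61874

€212724.62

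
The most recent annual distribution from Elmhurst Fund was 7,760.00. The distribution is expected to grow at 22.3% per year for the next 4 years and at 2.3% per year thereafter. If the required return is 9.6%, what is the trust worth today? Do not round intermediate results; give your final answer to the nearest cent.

209743.66

D_1 = 9490.48000
D_2 = 11606.85704
D_3 = 14195.18616
D_4 = 17360.71267
Terminal value at year 4: TV = D_4×(1+g_2)/(r−g_2) = 17760.00907/0.073 = 243287.79541
P_0 = D_1/(1+r)^1 + D_2/(1+r)^2 + D_3/(1+r)^3 + D_4/(1+r)^4 + TV/(1+r)^4
    = 8659.19708 + 9662.58944 + 10782.25081 + 12031.65396 + 168607.97263 = 209743.66393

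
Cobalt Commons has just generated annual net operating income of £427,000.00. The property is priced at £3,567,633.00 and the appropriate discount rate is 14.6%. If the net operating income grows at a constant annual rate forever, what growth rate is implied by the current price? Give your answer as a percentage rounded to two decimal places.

2.35%

P = D₀(1+g)/(r−g) ⇒ P(r−g) = D₀(1+g) ⇒ g(P+D₀) = P·r − D₀
g = (P·r − D₀)/(P + D₀) = (£3,567,633.00×0.146 − £427,000.00) / (£3,567,633.00 + £427,000.00) = 0.023500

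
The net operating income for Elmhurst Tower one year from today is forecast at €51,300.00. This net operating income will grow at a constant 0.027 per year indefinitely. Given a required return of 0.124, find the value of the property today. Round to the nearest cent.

€528865.98

Growing perpetuity: P = D₁ / (r − g) = €51,300.0000 / (0.124 − 0.027) = €528,865.98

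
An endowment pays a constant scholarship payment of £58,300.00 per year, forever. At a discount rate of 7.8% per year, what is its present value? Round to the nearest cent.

Level perpetuity: PV = C / r = £58,300.00 / 0.078 = £747,435.90

£747435.90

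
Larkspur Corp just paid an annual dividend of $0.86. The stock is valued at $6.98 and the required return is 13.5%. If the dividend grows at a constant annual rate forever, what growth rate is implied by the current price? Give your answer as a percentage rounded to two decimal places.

1.05%

P = D₀(1+g)/(r−g) ⇒ P(r−g) = D₀(1+g) ⇒ g(P+D₀) = P·r − D₀
g = (P·r − D₀)/(P + D₀) = ($6.98×0.135 − $0.86) / ($6.98 + $0.86) = 0.010497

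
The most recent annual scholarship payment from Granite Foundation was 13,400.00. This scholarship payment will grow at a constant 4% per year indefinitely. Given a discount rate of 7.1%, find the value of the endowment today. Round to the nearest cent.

D₁ = D₀ × (1 + g) = 13,400.00 × 1.04 = 13,936.0000
Growing perpetuity: P = D₁ / (r − g) = 13,936.0000 / (0.071 − 0.04) = 449,548.39

449548.39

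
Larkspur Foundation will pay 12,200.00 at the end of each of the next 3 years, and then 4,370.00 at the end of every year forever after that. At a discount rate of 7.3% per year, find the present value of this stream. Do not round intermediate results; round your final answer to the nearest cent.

PV of 3-year annuity: 12,200.00 × [1 − (1+0.073)^−3] / 0.073 = 31841.97626
Perpetuity value at year 3: 4,370.00 / 0.073 = 59863.01370
PV of perpetuity: 59863.01370 / (1+0.073)^3 = 48457.32220
Total PV = 31841.97626 + 48457.32220 = 80299.29846

80299.30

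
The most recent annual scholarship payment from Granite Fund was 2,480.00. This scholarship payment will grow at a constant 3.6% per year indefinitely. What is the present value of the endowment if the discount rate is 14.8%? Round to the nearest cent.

22940.00

D₁ = D₀ × (1 + g) = 2,480.00 × 1.036 = 2,569.2800
Growing perpetuity: P = D₁ / (r − g) = 2,569.2800 / (0.148 − 0.036) = 22,940.00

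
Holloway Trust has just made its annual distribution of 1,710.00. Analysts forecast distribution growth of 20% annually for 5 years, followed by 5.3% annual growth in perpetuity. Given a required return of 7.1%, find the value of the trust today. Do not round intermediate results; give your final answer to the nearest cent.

188831.55

D_1 = 2052.00000
D_2 = 2462.40000
D_3 = 2954.88000
D_4 = 3545.85600
D_5 = 4255.02720
Terminal value at year 5: TV = D_5×(1+g_2)/(r−g_2) = 4480.54364/0.018 = 248919.09120
P_0 = D_1/(1+r)^1 + D_2/(1+r)^2 + D_3/(1+r)^3 + D_4/(1+r)^4 + D_5/(1+r)^5 + TV/(1+r)^5
    = 1915.96639 + 2146.74105 + 2405.31210 + 2695.02756 + 3019.63873 + 176648.86548 = 188831.55131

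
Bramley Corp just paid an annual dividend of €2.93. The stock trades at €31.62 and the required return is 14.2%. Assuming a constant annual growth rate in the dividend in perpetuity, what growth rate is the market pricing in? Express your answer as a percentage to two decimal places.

P = D₀(1+g)/(r−g) ⇒ P(r−g) = D₀(1+g) ⇒ g(P+D₀) = P·r − D₀
g = (P·r − D₀)/(P + D₀) = (€31.62×0.142 − €2.93) / (€31.62 + €2.93) = 0.045153

4.52%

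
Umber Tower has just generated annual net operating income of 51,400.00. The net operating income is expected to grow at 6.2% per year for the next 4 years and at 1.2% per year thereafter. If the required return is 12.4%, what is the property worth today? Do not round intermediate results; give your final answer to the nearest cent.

548902.48

D_1 = 54586.80000
D_2 = 57971.18160
D_3 = 61565.39486
D_4 = 65382.44934
Terminal value at year 4: TV = D_4×(1+g_2)/(r−g_2) = 66167.03873/0.112 = 590777.13154
P_0 = D_1/(1+r)^1 + D_2/(1+r)^2 + D_3/(1+r)^3 + D_4/(1+r)^4 + TV/(1+r)^4
    = 48564.76868 + 45885.92913 + 43354.85475 + 40963.39479 + 370133.53147 = 548902.47882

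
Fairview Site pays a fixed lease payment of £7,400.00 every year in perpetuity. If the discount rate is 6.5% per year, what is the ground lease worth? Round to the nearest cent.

Level perpetuity: PV = C / r = £7,400.00 / 0.065 = £113,846.15

£113846.15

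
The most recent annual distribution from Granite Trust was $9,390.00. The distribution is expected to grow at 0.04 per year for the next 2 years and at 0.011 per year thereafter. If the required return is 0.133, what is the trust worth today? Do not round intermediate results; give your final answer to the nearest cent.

D_1 = 9765.60000
D_2 = 10156.22400
Terminal value at year 2: TV = D_2×(1+g_2)/(r−g_2) = 10267.94246/0.122 = 84163.46282
P_0 = D_1/(1+r)^1 + D_2/(1+r)^2 + TV/(1+r)^2
    = 8619.24095 + 7911.74809 + 65563.74856 = 82094.73760

$82094.74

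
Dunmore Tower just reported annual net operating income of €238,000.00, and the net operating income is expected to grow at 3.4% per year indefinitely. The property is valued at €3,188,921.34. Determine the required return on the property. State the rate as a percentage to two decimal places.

D₁ = €238,000.00 × 1.034 = €246,092.0000
P = D₁/(r − g) ⇒ r = D₁/P + g = €246,092.0000/€3,188,921.34 + 0.034 = 0.077171 + 0.034 = 0.111171

11.12%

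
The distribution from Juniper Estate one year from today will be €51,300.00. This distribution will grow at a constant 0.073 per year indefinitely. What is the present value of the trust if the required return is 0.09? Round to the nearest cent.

€3017647.06

Growing perpetuity: P = D₁ / (r − g) = €51,300.0000 / (0.09 − 0.073) = €3,017,647.06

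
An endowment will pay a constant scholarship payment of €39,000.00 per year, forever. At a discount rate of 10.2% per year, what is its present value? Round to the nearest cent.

€382352.94

Level perpetuity: PV = C / r = €39,000.00 / 0.102 = €382,352.94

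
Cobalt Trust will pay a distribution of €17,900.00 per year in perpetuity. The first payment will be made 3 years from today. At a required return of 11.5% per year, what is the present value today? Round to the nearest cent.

Value at end of year 2: C / r = €17,900.00 / 0.115 = €155,652.1739
Discount to today: PV = €155,652.1739 / (1 + 0.115)^2 = €155,652.1739 / 1.243225 = €125,200.32

€125200.32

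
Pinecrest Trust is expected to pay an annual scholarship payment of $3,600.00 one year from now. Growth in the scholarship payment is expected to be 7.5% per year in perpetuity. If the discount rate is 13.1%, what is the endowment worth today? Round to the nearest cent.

Growing perpetuity: P = D₁ / (r − g) = $3,600.0000 / (0.131 − 0.075) = $64,285.71

$64285.71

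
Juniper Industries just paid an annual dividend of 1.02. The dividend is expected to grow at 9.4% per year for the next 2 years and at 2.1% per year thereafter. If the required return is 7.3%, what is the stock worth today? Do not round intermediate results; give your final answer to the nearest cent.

D_1 = 1.11588
D_2 = 1.22077
Terminal value at year 2: TV = D_2×(1+g_2)/(r−g_2) = 1.24641/0.052 = 23.96940
P_0 = D_1/(1+r)^1 + D_2/(1+r)^2 + TV/(1+r)^2
    = 1.03996 + 1.06032 + 20.81890 = 22.91918

22.92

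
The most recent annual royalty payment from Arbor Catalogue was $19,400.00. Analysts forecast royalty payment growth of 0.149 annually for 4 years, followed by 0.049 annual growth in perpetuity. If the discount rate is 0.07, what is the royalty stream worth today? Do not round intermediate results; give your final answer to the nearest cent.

D_1 = 22290.60000
D_2 = 25611.89940
D_3 = 29428.07241
D_4 = 33812.85520
Terminal value at year 4: TV = D_4×(1+g_2)/(r−g_2) = 35469.68510/0.021 = 1689032.62403
P_0 = D_1/(1+r)^1 + D_2/(1+r)^2 + D_3/(1+r)^3 + D_4/(1+r)^4 + TV/(1+r)^4
    = 20832.33645 + 22370.42484 + 24022.07303 + 25795.66534 + 1288554.90186 = 1381575.40152

$1381575.40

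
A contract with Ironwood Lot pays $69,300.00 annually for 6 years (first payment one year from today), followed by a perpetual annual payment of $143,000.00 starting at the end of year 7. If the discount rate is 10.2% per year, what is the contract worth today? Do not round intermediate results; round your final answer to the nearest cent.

$1082850.64

PV of 6-year annuity: $69,300.00 × [1 − (1+0.102)^−6] / 0.102 = 300058.78842
Perpetuity value at year 6: $143,000.00 / 0.102 = 1401960.78431
PV of perpetuity: 1401960.78431 / (1+0.102)^6 = 782791.85583
Total PV = 300058.78842 + 782791.85583 = 1082850.64425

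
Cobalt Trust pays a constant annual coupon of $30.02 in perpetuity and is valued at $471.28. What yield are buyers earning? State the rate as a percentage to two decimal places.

P = C/r ⇒ r = C/P = $30.02/$471.28 = 0.063699

6.37%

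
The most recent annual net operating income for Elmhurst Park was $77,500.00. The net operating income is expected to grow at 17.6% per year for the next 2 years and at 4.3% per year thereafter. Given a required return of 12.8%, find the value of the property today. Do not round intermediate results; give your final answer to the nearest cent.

$1198660.20

D_1 = 91140.00000
D_2 = 107180.64000
Terminal value at year 2: TV = D_2×(1+g_2)/(r−g_2) = 111789.40752/0.085 = 1315169.50024
P_0 = D_1/(1+r)^1 + D_2/(1+r)^2 + TV/(1+r)^2
    = 80797.87234 + 84236.07967 + 1033626.24824 = 1198660.20025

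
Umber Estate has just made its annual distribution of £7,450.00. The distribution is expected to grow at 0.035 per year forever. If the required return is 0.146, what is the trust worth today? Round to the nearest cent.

£69466.22

D₁ = D₀ × (1 + g) = £7,450.00 × 1.035 = £7,710.7500
Growing perpetuity: P = D₁ / (r − g) = £7,710.7500 / (0.146 − 0.035) = £69,466.22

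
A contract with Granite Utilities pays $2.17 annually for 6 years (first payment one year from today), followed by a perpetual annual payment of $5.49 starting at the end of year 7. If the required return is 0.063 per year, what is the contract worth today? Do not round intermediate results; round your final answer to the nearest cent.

PV of 6-year annuity: $2.17 × [1 − (1+0.063)^−6] / 0.063 = 10.57075
Perpetuity value at year 6: $5.49 / 0.063 = 87.14286
PV of perpetuity: 87.14286 / (1+0.063)^6 = 60.39934
Total PV = 10.57075 + 60.39934 = 70.97009

$70.97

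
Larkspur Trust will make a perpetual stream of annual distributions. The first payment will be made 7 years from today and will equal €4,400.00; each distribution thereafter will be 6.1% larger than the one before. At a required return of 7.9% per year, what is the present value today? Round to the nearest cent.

Value at end of year 6: C₁ / (r − g) = €4,400.00 / (0.079 − 0.061) = €244,444.4444
Discount to today: PV = €244,444.4444 / (1 + 0.079)^6 = €244,444.4444 / 1.578079 = €154,900.03

€154900.03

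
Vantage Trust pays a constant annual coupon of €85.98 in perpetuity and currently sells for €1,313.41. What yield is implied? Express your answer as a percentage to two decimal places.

P = C/r ⇒ r = C/P = €85.98/€1,313.41 = 0.065463

6.55%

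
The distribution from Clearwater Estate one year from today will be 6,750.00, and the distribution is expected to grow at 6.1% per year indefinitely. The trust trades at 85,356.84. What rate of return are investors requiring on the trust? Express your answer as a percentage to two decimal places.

P = D₁/(r − g) ⇒ r = D₁/P + g = 6,750.0000/85,356.84 + 0.061 = 0.079080 + 0.061 = 0.140080

14.01%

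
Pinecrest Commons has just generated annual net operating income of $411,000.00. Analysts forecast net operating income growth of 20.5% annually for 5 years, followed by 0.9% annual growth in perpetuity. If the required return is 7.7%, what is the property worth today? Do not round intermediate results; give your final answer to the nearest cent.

D_1 = 495255.00000
D_2 = 596782.27500
D_3 = 719122.64138
D_4 = 866542.78286
D_5 = 1044184.05334
Terminal value at year 5: TV = D_5×(1+g_2)/(r−g_2) = 1053581.70982/0.068 = 15493848.67386
P_0 = D_1/(1+r)^1 + D_2/(1+r)^2 + D_3/(1+r)^3 + D_4/(1+r)^4 + D_5/(1+r)^5 + TV/(1+r)^5
    = 459846.79666 + 514498.96933 + 575646.47915 + 644061.28819 + 720607.10517 + 10692537.78110 = 13607198.41960

$13607198.42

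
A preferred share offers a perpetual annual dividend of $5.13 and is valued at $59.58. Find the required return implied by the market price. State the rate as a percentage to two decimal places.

P = C/r ⇒ r = C/P = $5.13/$59.58 = 0.086103

8.61%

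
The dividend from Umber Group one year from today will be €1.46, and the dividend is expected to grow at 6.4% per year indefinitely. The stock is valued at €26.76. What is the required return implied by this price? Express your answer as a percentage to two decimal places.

P = D₁/(r − g) ⇒ r = D₁/P + g = €1.4600/€26.76 + 0.064 = 0.054559 + 0.064 = 0.118559

11.86%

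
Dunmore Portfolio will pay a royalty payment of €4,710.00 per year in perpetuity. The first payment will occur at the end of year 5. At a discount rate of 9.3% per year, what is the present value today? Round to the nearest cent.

€35486.02

Value at end of year 4: C / r = €4,710.00 / 0.093 = €50,645.1613
Discount to today: PV = €50,645.1613 / (1 + 0.093)^4 = €50,645.1613 / 1.427186 = €35,486.02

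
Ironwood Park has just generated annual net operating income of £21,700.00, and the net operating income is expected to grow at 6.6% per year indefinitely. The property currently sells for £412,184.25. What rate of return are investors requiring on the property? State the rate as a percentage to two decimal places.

D₁ = £21,700.00 × 1.066 = £23,132.2000
P = D₁/(r − g) ⇒ r = D₁/P + g = £23,132.2000/£412,184.25 + 0.066 = 0.056121 + 0.066 = 0.122121

12.21%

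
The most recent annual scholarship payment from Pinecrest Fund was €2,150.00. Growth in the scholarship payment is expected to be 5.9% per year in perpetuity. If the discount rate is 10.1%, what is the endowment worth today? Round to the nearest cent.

€54210.71

D₁ = D₀ × (1 + g) = €2,150.00 × 1.059 = €2,276.8500
Growing perpetuity: P = D₁ / (r − g) = €2,276.8500 / (0.101 − 0.059) = €54,210.71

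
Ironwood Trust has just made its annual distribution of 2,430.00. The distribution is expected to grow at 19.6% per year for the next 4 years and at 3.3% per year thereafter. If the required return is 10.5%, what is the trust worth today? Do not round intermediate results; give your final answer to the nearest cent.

59739.33

D_1 = 2906.28000
D_2 = 3475.91088
D_3 = 4157.18941
D_4 = 4971.99854
Terminal value at year 4: TV = D_4×(1+g_2)/(r−g_2) = 5136.07449/0.072 = 71334.36790
P_0 = D_1/(1+r)^1 + D_2/(1+r)^2 + D_3/(1+r)^3 + D_4/(1+r)^4 + TV/(1+r)^4
    = 2630.11765 + 2846.71557 + 3081.15097 + 3334.89282 + 47846.44831 = 59739.32532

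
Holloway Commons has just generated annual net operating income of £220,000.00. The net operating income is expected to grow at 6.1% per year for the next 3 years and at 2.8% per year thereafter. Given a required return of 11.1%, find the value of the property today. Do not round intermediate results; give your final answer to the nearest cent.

£2975596.46

D_1 = 233420.00000
D_2 = 247658.62000
D_3 = 262765.79582
Terminal value at year 3: TV = D_3×(1+g_2)/(r−g_2) = 270123.23810/0.083 = 3254496.84461
P_0 = D_1/(1+r)^1 + D_2/(1+r)^2 + D_3/(1+r)^3 + TV/(1+r)^3
    = 210099.00990 + 200643.60892 + 191613.74353 + 2373240.10056 = 2975596.46290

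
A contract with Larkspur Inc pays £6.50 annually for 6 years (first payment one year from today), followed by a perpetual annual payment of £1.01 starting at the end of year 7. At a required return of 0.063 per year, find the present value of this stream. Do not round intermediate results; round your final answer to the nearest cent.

PV of 6-year annuity: £6.50 × [1 − (1+0.063)^−6] / 0.063 = 31.66354
Perpetuity value at year 6: £1.01 / 0.063 = 16.03175
PV of perpetuity: 16.03175 / (1+0.063)^6 = 11.11172
Total PV = 31.66354 + 11.11172 = 42.77526

£42.78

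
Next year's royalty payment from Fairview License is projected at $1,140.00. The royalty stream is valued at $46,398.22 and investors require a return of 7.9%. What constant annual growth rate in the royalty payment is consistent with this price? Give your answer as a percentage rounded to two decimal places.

P = D₁/(r−g) ⇒ g = r − D₁/P = 0.079 − $1,140.00/$46,398.22 = 0.054430

5.44%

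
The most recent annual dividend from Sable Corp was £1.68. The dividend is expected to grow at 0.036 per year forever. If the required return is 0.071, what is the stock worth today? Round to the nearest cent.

D₁ = D₀ × (1 + g) = £1.68 × 1.036 = £1.7405
Growing perpetuity: P = D₁ / (r − g) = £1.7405 / (0.071 − 0.036) = £49.73

£49.73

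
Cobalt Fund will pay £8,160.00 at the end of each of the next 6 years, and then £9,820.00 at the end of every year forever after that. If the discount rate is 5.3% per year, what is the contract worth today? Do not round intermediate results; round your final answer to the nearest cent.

PV of 6-year annuity: £8,160.00 × [1 − (1+0.053)^−6] / 0.053 = 41023.23190
Perpetuity value at year 6: £9,820.00 / 0.053 = 185283.01887
PV of perpetuity: 185283.01887 / (1+0.053)^6 = 135914.37459
Total PV = 41023.23190 + 135914.37459 = 176937.60650

£176937.61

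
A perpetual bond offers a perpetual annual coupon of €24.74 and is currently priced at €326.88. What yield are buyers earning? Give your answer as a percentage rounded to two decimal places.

7.57%

P = C/r ⇒ r = C/P = €24.74/€326.88 = 0.075685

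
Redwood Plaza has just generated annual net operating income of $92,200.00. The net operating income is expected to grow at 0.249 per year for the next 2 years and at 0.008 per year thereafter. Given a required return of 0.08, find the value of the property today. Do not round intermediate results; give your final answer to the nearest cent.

D_1 = 115157.80000
D_2 = 143832.09220
Terminal value at year 2: TV = D_2×(1+g_2)/(r−g_2) = 144982.74894/0.072 = 2013649.29080
P_0 = D_1/(1+r)^1 + D_2/(1+r)^2 + TV/(1+r)^2
    = 106627.59259 + 123312.83625 + 1726379.70748 = 1956320.13632

$1956320.14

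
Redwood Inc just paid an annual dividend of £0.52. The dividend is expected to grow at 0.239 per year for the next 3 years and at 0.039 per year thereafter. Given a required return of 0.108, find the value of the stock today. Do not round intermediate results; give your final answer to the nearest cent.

£12.91

D_1 = 0.64428
D_2 = 0.79826
D_3 = 0.98905
Terminal value at year 3: TV = D_3×(1+g_2)/(r−g_2) = 1.02762/0.069 = 14.89305
P_0 = D_1/(1+r)^1 + D_2/(1+r)^2 + D_3/(1+r)^3 + TV/(1+r)^3
    = 0.58148 + 0.65023 + 0.72711 + 10.94875 = 12.90756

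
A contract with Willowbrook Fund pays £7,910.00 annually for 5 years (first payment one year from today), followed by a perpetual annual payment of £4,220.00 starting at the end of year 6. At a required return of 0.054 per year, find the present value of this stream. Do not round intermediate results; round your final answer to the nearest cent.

PV of 5-year annuity: £7,910.00 × [1 − (1+0.054)^−5] / 0.054 = 33870.77858
Perpetuity value at year 5: £4,220.00 / 0.054 = 78148.14815
PV of perpetuity: 78148.14815 / (1+0.054)^5 = 60078.02355
Total PV = 33870.77858 + 60078.02355 = 93948.80213

£93948.80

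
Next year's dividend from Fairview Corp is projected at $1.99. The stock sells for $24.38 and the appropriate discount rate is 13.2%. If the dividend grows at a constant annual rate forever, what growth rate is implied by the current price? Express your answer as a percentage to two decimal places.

P = D₁/(r−g) ⇒ g = r − D₁/P = 0.132 − $1.99/$24.38 = 0.050376

5.04%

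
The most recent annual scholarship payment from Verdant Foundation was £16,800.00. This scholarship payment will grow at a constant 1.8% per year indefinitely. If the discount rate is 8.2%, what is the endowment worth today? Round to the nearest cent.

D₁ = D₀ × (1 + g) = £16,800.00 × 1.018 = £17,102.4000
Growing perpetuity: P = D₁ / (r − g) = £17,102.4000 / (0.082 − 0.018) = £267,225.00

£267225.00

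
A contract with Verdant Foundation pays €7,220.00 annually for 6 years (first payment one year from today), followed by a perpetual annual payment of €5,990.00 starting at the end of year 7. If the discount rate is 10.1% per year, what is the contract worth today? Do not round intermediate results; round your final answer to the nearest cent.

PV of 6-year annuity: €7,220.00 × [1 − (1+0.101)^−6] / 0.101 = 31353.04628
Perpetuity value at year 6: €5,990.00 / 0.101 = 59306.93069
PV of perpetuity: 59306.93069 / (1+0.101)^6 = 33295.19285
Total PV = 31353.04628 + 33295.19285 = 64648.23913

€64648.24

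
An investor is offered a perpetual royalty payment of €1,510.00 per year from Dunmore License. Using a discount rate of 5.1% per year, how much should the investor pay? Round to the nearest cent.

Level perpetuity: PV = C / r = €1,510.00 / 0.051 = €29,607.84

€29607.84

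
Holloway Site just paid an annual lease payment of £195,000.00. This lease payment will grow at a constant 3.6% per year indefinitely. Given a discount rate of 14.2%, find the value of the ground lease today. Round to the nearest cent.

£1905849.06

D₁ = D₀ × (1 + g) = £195,000.00 × 1.036 = £202,020.0000
Growing perpetuity: P = D₁ / (r − g) = £202,020.0000 / (0.142 − 0.036) = £1,905,849.06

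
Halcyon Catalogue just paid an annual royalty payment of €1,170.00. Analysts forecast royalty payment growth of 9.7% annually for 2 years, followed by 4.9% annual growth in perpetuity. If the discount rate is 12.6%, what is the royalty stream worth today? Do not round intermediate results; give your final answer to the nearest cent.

€17379.27

D_1 = 1283.49000
D_2 = 1407.98853
Terminal value at year 2: TV = D_2×(1+g_2)/(r−g_2) = 1476.97997/0.077 = 19181.55803
P_0 = D_1/(1+r)^1 + D_2/(1+r)^2 + TV/(1+r)^2
    = 1139.86679 + 1110.50965 + 15128.89117 = 17379.26761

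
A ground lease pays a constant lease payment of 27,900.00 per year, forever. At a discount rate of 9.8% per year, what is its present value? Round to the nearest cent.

284693.88

Level perpetuity: PV = C / r = 27,900.00 / 0.098 = 284,693.88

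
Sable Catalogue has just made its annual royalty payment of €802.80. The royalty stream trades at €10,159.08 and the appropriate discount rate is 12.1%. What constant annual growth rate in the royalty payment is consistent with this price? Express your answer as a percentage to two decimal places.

3.89%

P = D₀(1+g)/(r−g) ⇒ P(r−g) = D₀(1+g) ⇒ g(P+D₀) = P·r − D₀
g = (P·r − D₀)/(P + D₀) = (€10,159.08×0.121 − €802.80) / (€10,159.08 + €802.80) = 0.038903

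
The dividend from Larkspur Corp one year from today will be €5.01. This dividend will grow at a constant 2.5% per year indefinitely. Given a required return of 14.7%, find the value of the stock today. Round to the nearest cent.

€41.07

Growing perpetuity: P = D₁ / (r − g) = €5.0100 / (0.147 − 0.025) = €41.07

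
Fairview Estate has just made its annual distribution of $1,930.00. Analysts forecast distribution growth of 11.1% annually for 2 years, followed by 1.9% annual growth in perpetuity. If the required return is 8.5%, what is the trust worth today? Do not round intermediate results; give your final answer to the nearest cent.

D_1 = 2144.23000
D_2 = 2382.23953
Terminal value at year 2: TV = D_2×(1+g_2)/(r−g_2) = 2427.50208/0.066 = 36780.33456
P_0 = D_1/(1+r)^1 + D_2/(1+r)^2 + TV/(1+r)^2
    = 1976.24885 + 2023.60596 + 31243.24964 = 35243.10445

$35243.10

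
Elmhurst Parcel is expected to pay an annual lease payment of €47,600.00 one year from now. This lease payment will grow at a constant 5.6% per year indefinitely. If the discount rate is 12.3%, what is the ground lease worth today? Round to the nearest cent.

€710447.76

Growing perpetuity: P = D₁ / (r − g) = €47,600.0000 / (0.123 − 0.056) = €710,447.76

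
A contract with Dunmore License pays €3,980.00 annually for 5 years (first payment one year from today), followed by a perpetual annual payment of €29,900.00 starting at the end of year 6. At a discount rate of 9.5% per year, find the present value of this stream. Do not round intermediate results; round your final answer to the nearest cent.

€215211.59

PV of 5-year annuity: €3,980.00 × [1 − (1+0.095)^−5] / 0.095 = 15282.04097
Perpetuity value at year 5: €29,900.00 / 0.095 = 314736.84211
PV of perpetuity: 314736.84211 / (1+0.095)^5 = 199929.54939
Total PV = 15282.04097 + 199929.54939 = 215211.59036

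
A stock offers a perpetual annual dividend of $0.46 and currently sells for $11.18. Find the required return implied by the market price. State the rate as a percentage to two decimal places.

4.11%

P = C/r ⇒ r = C/P = $0.46/$11.18 = 0.041145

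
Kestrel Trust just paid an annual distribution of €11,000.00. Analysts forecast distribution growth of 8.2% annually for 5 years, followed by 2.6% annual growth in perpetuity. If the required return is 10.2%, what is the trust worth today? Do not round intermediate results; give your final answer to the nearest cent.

€187581.76

D_1 = 11902.00000
D_2 = 12877.96400
D_3 = 13933.95705
D_4 = 15076.54153
D_5 = 16312.81793
Terminal value at year 5: TV = D_5×(1+g_2)/(r−g_2) = 16736.95120/0.076 = 220223.04207
P_0 = D_1/(1+r)^1 + D_2/(1+r)^2 + D_3/(1+r)^3 + D_4/(1+r)^4 + D_5/(1+r)^5 + TV/(1+r)^5
    = 10800.36298 + 10604.34913 + 10411.89270 + 10222.92913 + 10037.39503 + 135504.83288 = 187581.76185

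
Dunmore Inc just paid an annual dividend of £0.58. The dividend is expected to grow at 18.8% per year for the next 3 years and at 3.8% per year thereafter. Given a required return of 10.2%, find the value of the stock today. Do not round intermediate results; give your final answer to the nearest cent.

D_1 = 0.68904
D_2 = 0.81858
D_3 = 0.97247
Terminal value at year 3: TV = D_3×(1+g_2)/(r−g_2) = 1.00943/0.064 = 15.77229
P_0 = D_1/(1+r)^1 + D_2/(1+r)^2 + D_3/(1+r)^3 + TV/(1+r)^3
    = 0.62526 + 0.67406 + 0.72666 + 11.78555 = 13.81154

£13.81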